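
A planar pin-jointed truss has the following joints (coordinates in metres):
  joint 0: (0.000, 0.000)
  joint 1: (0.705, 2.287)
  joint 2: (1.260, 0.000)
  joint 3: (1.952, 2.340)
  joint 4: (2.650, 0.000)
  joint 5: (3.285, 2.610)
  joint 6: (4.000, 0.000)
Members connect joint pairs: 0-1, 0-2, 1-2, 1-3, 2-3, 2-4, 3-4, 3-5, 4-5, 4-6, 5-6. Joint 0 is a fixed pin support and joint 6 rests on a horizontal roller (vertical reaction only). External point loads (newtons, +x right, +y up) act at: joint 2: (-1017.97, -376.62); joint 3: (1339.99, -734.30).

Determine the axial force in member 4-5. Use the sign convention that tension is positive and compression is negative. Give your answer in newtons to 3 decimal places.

1440.647

N=7 nodes, M=11 members, R=3 reactions → 2N=14, M+R=14
member 0 (0-1): L=2.3932, (cx,cy)=(0.2946,0.9556)
member 1 (0-2): L=1.2600, (cx,cy)=(1.0000,0.0000)
member 2 (1-2): L=2.3534, (cx,cy)=(0.2358,-0.9718)
member 3 (1-3): L=1.2481, (cx,cy)=(0.9991,0.0425)
member 4 (2-3): L=2.4402, (cx,cy)=(0.2836,0.9589)
member 5 (2-4): L=1.3900, (cx,cy)=(1.0000,0.0000)
member 6 (3-4): L=2.4419, (cx,cy)=(0.2858,-0.9583)
member 7 (3-5): L=1.3601, (cx,cy)=(0.9801,0.1985)
member 8 (4-5): L=2.6861, (cx,cy)=(0.2364,0.9717)
member 9 (4-6): L=1.3500, (cx,cy)=(1.0000,0.0000)
member 10 (5-6): L=2.7062, (cx,cy)=(0.2642,-0.9645)
solve A·x = −loads:
  F[0-1] = +156.9107 N (tension)
  F[0-2] = +275.7965 N (tension)
  F[1-2] = -150.7238 N (compression)
  F[1-3] = +81.8427 N (tension)
  F[2-3] = +545.4865 N (tension)
  F[2-4] = +1103.5288 N (tension)
  F[3-4] = -1460.7620 N (compression)
  F[3-5] = -699.9080 N (compression)
  F[4-5] = +1440.6467 N (tension)
  F[4-6] = +345.4102 N (tension)
  F[5-6] = -1307.3240 N (compression)
  Rx@0 = -322.0200 N
  Ry@0 = -149.9479 N
  Ry@6 = +1260.8679 N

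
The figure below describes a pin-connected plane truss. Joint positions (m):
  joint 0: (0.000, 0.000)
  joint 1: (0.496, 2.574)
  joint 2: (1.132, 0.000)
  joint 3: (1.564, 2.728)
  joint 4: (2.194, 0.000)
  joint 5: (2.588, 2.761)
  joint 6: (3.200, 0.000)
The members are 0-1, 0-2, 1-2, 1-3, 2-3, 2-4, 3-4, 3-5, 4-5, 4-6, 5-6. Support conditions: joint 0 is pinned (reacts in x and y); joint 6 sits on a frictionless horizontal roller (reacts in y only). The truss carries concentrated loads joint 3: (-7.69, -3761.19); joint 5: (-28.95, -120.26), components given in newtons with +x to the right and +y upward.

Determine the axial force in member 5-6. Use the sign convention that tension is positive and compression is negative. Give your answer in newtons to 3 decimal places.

N=7 nodes, M=11 members, R=3 reactions → 2N=14, M+R=14
member 0 (0-1): L=2.6214, (cx,cy)=(0.1892,0.9819)
member 1 (0-2): L=1.1320, (cx,cy)=(1.0000,0.0000)
member 2 (1-2): L=2.6514, (cx,cy)=(0.2399,-0.9708)
member 3 (1-3): L=1.0790, (cx,cy)=(0.9898,0.1427)
member 4 (2-3): L=2.7620, (cx,cy)=(0.1564,0.9877)
member 5 (2-4): L=1.0620, (cx,cy)=(1.0000,0.0000)
member 6 (3-4): L=2.7998, (cx,cy)=(0.2250,-0.9744)
member 7 (3-5): L=1.0245, (cx,cy)=(0.9995,0.0322)
member 8 (4-5): L=2.7890, (cx,cy)=(0.1413,0.9900)
member 9 (4-6): L=1.0060, (cx,cy)=(1.0000,0.0000)
member 10 (5-6): L=2.8280, (cx,cy)=(0.2164,-0.9763)
solve A·x = −loads:
  F[0-1] = -2013.8207 N (compression)
  F[0-2] = +344.4056 N (tension)
  F[1-2] = +1912.1855 N (tension)
  F[1-3] = -848.4111 N (compression)
  F[2-3] = -1879.4901 N (compression)
  F[2-4] = +1097.0549 N (tension)
  F[3-4] = -1854.1390 N (compression)
  F[3-5] = -709.1619 N (compression)
  F[4-5] = +1824.8916 N (tension)
  F[4-6] = +422.0401 N (tension)
  F[5-6] = -1950.2214 N (compression)
  Rx@0 = +36.6400 N
  Ry@0 = +1977.4423 N
  Ry@6 = +1904.0077 N

-1950.221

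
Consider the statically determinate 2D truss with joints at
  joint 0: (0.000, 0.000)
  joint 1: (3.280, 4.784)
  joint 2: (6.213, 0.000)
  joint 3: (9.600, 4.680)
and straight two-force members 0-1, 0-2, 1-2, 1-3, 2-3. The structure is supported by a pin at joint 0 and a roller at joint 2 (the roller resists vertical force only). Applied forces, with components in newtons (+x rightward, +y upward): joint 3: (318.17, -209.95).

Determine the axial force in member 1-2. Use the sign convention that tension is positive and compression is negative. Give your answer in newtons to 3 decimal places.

-424.340

N=4 nodes, M=5 members, R=3 reactions → 2N=8, M+R=8
member 0 (0-1): L=5.8004, (cx,cy)=(0.5655,0.8248)
member 1 (0-2): L=6.2130, (cx,cy)=(1.0000,0.0000)
member 2 (1-2): L=5.6115, (cx,cy)=(0.5227,-0.8525)
member 3 (1-3): L=6.3209, (cx,cy)=(0.9999,-0.0165)
member 4 (2-3): L=5.7770, (cx,cy)=(0.5863,0.8101)
solve A·x = −loads:
  F[0-1] = +429.3561 N (tension)
  F[0-2] = +75.3799 N (tension)
  F[1-2] = -424.3397 N (compression)
  F[1-3] = +464.6446 N (tension)
  F[2-3] = -249.7273 N (compression)
  Rx@0 = -318.1700 N
  Ry@0 = -354.1182 N
  Ry@2 = +564.0682 N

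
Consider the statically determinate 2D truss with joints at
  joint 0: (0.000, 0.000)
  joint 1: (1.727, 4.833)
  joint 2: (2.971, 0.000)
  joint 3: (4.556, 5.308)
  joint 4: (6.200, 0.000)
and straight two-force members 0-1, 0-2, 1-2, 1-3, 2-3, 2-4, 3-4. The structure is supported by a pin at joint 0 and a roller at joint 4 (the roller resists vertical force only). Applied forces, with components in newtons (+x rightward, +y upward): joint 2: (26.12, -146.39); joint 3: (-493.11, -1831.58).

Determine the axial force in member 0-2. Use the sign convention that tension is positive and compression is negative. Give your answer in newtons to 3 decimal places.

N=5 nodes, M=7 members, R=3 reactions → 2N=10, M+R=10
member 0 (0-1): L=5.1323, (cx,cy)=(0.3365,0.9417)
member 1 (0-2): L=2.9710, (cx,cy)=(1.0000,0.0000)
member 2 (1-2): L=4.9905, (cx,cy)=(0.2493,-0.9684)
member 3 (1-3): L=2.8686, (cx,cy)=(0.9862,0.1656)
member 4 (2-3): L=5.5396, (cx,cy)=(0.2861,0.9582)
member 5 (2-4): L=3.2290, (cx,cy)=(1.0000,0.0000)
member 6 (3-4): L=5.5568, (cx,cy)=(0.2959,-0.9552)
solve A·x = −loads:
  F[0-1] = -1045.0110 N (compression)
  F[0-2] = -115.3471 N (compression)
  F[1-2] = +915.6095 N (tension)
  F[1-3] = -587.9957 N (compression)
  F[2-3] = -772.6176 N (compression)
  F[2-4] = +307.8316 N (tension)
  F[3-4] = -1040.4787 N (compression)
  Rx@0 = +466.9900 N
  Ry@0 = +984.0708 N
  Ry@4 = +993.8992 N

-115.347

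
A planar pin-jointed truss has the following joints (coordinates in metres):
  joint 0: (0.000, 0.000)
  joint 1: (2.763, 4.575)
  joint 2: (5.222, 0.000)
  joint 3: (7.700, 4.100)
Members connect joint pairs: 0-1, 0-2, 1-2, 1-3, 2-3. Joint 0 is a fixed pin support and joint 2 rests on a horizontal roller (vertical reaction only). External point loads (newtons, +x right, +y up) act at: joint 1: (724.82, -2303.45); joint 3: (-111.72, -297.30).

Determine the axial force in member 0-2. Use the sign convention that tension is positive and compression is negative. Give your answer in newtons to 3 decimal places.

852.439

N=4 nodes, M=5 members, R=3 reactions → 2N=8, M+R=8
member 0 (0-1): L=5.3446, (cx,cy)=(0.5170,0.8560)
member 1 (0-2): L=5.2220, (cx,cy)=(1.0000,0.0000)
member 2 (1-2): L=5.1940, (cx,cy)=(0.4734,-0.8808)
member 3 (1-3): L=4.9598, (cx,cy)=(0.9954,-0.0958)
member 4 (2-3): L=4.7907, (cx,cy)=(0.5173,0.8558)
solve A·x = −loads:
  F[0-1] = -462.9645 N (compression)
  F[0-2] = +852.4388 N (tension)
  F[1-2] = -2172.1919 N (compression)
  F[1-3] = +64.5268 N (tension)
  F[2-3] = -340.1610 N (compression)
  Rx@0 = -613.1000 N
  Ry@0 = +396.2992 N
  Ry@2 = +2204.4508 N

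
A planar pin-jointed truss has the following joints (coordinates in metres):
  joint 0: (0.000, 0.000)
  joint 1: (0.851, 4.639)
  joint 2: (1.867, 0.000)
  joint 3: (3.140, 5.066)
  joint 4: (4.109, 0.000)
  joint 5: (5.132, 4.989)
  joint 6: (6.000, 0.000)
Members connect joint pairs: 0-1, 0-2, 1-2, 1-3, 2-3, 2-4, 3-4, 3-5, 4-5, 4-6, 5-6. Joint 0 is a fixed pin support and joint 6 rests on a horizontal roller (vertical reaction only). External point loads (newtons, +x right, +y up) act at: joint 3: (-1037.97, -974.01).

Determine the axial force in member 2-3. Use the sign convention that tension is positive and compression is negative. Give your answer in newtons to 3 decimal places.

N=7 nodes, M=11 members, R=3 reactions → 2N=14, M+R=14
member 0 (0-1): L=4.7164, (cx,cy)=(0.1804,0.9836)
member 1 (0-2): L=1.8670, (cx,cy)=(1.0000,0.0000)
member 2 (1-2): L=4.7490, (cx,cy)=(0.2139,-0.9768)
member 3 (1-3): L=2.3285, (cx,cy)=(0.9830,0.1834)
member 4 (2-3): L=5.2235, (cx,cy)=(0.2437,0.9698)
member 5 (2-4): L=2.2420, (cx,cy)=(1.0000,0.0000)
member 6 (3-4): L=5.1578, (cx,cy)=(0.1879,-0.9822)
member 7 (3-5): L=1.9935, (cx,cy)=(0.9993,-0.0386)
member 8 (4-5): L=5.0928, (cx,cy)=(0.2009,0.9796)
member 9 (4-6): L=1.8910, (cx,cy)=(1.0000,0.0000)
member 10 (5-6): L=5.0639, (cx,cy)=(0.1714,-0.9852)
solve A·x = −loads:
  F[0-1] = -1363.0422 N (compression)
  F[0-2] = -792.0310 N (compression)
  F[1-2] = +1273.4542 N (tension)
  F[1-3] = -527.3265 N (compression)
  F[2-3] = -1282.6421 N (compression)
  F[2-4] = -206.9976 N (compression)
  F[3-4] = +367.8814 N (tension)
  F[3-5] = +137.9869 N (tension)
  F[4-5] = -368.8490 N (compression)
  F[4-6] = -63.7927 N (compression)
  F[5-6] = +372.1688 N (tension)
  Rx@0 = +1037.9700 N
  Ry@0 = +1340.6708 N
  Ry@6 = -366.6608 N

-1282.642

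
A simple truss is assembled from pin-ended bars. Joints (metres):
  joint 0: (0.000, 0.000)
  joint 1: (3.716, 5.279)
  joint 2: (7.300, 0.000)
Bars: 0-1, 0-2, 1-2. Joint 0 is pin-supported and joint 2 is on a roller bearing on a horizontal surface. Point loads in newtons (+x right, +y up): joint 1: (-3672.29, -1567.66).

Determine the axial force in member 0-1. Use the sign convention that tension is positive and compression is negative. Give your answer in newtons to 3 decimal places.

-4188.799

N=3 nodes, M=3 members, R=3 reactions → 2N=6, M+R=6
member 0 (0-1): L=6.4557, (cx,cy)=(0.5756,0.8177)
member 1 (0-2): L=7.3000, (cx,cy)=(1.0000,0.0000)
member 2 (1-2): L=6.3807, (cx,cy)=(0.5617,-0.8273)
solve A·x = −loads:
  F[0-1] = -4188.7985 N (compression)
  F[0-2] = -1261.1659 N (compression)
  F[1-2] = +2245.2784 N (tension)
  Rx@0 = +3672.2900 N
  Ry@0 = +3425.2757 N
  Ry@2 = -1857.6157 N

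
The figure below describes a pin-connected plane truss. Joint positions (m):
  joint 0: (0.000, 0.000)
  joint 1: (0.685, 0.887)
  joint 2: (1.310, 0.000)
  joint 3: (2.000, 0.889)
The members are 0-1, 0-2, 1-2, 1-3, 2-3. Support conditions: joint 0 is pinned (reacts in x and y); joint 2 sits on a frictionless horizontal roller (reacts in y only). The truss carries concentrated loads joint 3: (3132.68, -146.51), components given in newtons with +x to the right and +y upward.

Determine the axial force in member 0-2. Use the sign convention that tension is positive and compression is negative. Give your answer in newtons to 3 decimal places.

N=4 nodes, M=5 members, R=3 reactions → 2N=8, M+R=8
member 0 (0-1): L=1.1207, (cx,cy)=(0.6112,0.7915)
member 1 (0-2): L=1.3100, (cx,cy)=(1.0000,0.0000)
member 2 (1-2): L=1.0851, (cx,cy)=(0.5760,-0.8175)
member 3 (1-3): L=1.3150, (cx,cy)=(1.0000,0.0015)
member 4 (2-3): L=1.1254, (cx,cy)=(0.6131,0.7900)
solve A·x = −loads:
  F[0-1] = +2783.5683 N (tension)
  F[0-2] = +1431.3104 N (tension)
  F[1-2] = -2689.0163 N (compression)
  F[1-3] = +3250.2347 N (tension)
  F[2-3] = -191.7194 N (compression)
  Rx@0 = -3132.6800 N
  Ry@0 = -2203.0873 N
  Ry@2 = +2349.5973 N

1431.310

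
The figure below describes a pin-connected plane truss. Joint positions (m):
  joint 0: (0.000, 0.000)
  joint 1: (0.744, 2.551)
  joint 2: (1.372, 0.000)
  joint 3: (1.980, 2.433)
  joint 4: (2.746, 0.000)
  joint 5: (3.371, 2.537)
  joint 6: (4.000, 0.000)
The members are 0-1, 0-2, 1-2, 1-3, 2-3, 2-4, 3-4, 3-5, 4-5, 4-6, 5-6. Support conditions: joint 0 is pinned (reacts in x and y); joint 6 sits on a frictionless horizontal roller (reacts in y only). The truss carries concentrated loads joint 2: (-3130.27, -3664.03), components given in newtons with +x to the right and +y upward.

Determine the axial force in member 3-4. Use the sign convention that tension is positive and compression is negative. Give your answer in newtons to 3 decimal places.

N=7 nodes, M=11 members, R=3 reactions → 2N=14, M+R=14
member 0 (0-1): L=2.6573, (cx,cy)=(0.2800,0.9600)
member 1 (0-2): L=1.3720, (cx,cy)=(1.0000,0.0000)
member 2 (1-2): L=2.6272, (cx,cy)=(0.2390,-0.9710)
member 3 (1-3): L=1.2416, (cx,cy)=(0.9955,-0.0950)
member 4 (2-3): L=2.5078, (cx,cy)=(0.2424,0.9702)
member 5 (2-4): L=1.3740, (cx,cy)=(1.0000,0.0000)
member 6 (3-4): L=2.5507, (cx,cy)=(0.3003,-0.9538)
member 7 (3-5): L=1.3949, (cx,cy)=(0.9972,0.0746)
member 8 (4-5): L=2.6129, (cx,cy)=(0.2392,0.9710)
member 9 (4-6): L=1.2540, (cx,cy)=(1.0000,0.0000)
member 10 (5-6): L=2.6138, (cx,cy)=(0.2406,-0.9706)
solve A·x = −loads:
  F[0-1] = -2507.5595 N (compression)
  F[0-2] = -2428.1896 N (compression)
  F[1-2] = +2609.4971 N (tension)
  F[1-3] = -1331.8861 N (compression)
  F[2-3] = +1164.9385 N (tension)
  F[2-4] = +1043.4278 N (tension)
  F[3-4] = -1367.1836 N (compression)
  F[3-5] = -634.6211 N (compression)
  F[4-5] = +1343.0681 N (tension)
  F[4-6] = +311.5899 N (tension)
  F[5-6] = -1294.8126 N (compression)
  Rx@0 = +3130.2700 N
  Ry@0 = +2407.2677 N
  Ry@6 = +1256.7623 N

-1367.184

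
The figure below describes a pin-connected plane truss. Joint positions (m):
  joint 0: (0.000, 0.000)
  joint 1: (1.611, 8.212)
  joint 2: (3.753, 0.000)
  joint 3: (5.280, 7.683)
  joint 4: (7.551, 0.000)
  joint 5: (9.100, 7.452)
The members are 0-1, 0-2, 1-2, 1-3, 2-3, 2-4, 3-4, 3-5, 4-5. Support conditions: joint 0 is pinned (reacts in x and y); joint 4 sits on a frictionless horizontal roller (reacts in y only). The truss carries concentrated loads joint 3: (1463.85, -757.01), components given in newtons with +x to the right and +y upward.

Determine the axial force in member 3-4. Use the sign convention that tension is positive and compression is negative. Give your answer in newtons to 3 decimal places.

N=6 nodes, M=9 members, R=3 reactions → 2N=12, M+R=12
member 0 (0-1): L=8.3685, (cx,cy)=(0.1925,0.9813)
member 1 (0-2): L=3.7530, (cx,cy)=(1.0000,0.0000)
member 2 (1-2): L=8.4868, (cx,cy)=(0.2524,-0.9676)
member 3 (1-3): L=3.7069, (cx,cy)=(0.9898,-0.1427)
member 4 (2-3): L=7.8333, (cx,cy)=(0.1949,0.9808)
member 5 (2-4): L=3.7980, (cx,cy)=(1.0000,0.0000)
member 6 (3-4): L=8.0116, (cx,cy)=(0.2835,-0.9590)
member 7 (3-5): L=3.8270, (cx,cy)=(0.9982,-0.0604)
member 8 (4-5): L=7.6113, (cx,cy)=(0.2035,0.9791)
solve A·x = −loads:
  F[0-1] = +1285.8157 N (tension)
  F[0-2] = +1216.3215 N (tension)
  F[1-2] = -1393.2626 N (compression)
  F[1-3] = +605.3743 N (tension)
  F[2-3] = +1374.5248 N (tension)
  F[2-4] = +596.7251 N (tension)
  F[3-4] = -2105.1210 N (compression)
  F[3-5] = +0.0000 N (tension)
  F[4-5] = -0.0000 N (compression)
  Rx@0 = -1463.8500 N
  Ry@0 = -1261.7653 N
  Ry@4 = +2018.7753 N

-2105.121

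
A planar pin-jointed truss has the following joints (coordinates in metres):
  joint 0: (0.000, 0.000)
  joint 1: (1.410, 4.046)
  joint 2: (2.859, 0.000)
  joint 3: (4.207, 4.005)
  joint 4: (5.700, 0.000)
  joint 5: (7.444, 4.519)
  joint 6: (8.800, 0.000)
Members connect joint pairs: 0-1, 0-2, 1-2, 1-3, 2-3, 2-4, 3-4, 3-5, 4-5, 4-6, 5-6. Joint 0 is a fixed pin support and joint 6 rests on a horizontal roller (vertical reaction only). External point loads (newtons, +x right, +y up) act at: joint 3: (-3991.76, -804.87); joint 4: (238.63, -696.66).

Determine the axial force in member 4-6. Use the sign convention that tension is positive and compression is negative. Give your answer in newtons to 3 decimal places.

N=7 nodes, M=11 members, R=3 reactions → 2N=14, M+R=14
member 0 (0-1): L=4.2846, (cx,cy)=(0.3291,0.9443)
member 1 (0-2): L=2.8590, (cx,cy)=(1.0000,0.0000)
member 2 (1-2): L=4.2976, (cx,cy)=(0.3372,-0.9414)
member 3 (1-3): L=2.7973, (cx,cy)=(0.9999,-0.0147)
member 4 (2-3): L=4.2258, (cx,cy)=(0.3190,0.9478)
member 5 (2-4): L=2.8410, (cx,cy)=(1.0000,0.0000)
member 6 (3-4): L=4.2742, (cx,cy)=(0.3493,-0.9370)
member 7 (3-5): L=3.2776, (cx,cy)=(0.9876,0.1568)
member 8 (4-5): L=4.8439, (cx,cy)=(0.3600,0.9329)
member 9 (4-6): L=3.1000, (cx,cy)=(1.0000,0.0000)
member 10 (5-6): L=4.7181, (cx,cy)=(0.2874,-0.9578)
solve A·x = −loads:
  F[0-1] = -2628.6162 N (compression)
  F[0-2] = -2888.1002 N (compression)
  F[1-2] = +2664.0409 N (tension)
  F[1-3] = -1763.4318 N (compression)
  F[2-3] = -2646.3052 N (compression)
  F[2-4] = -1145.7291 N (compression)
  F[3-4] = +1911.5405 N (tension)
  F[3-5] = +725.6320 N (tension)
  F[4-5] = -1173.1496 N (compression)
  F[4-6] = -294.2679 N (compression)
  F[5-6] = +1023.8745 N (tension)
  Rx@0 = +3753.1300 N
  Ry@0 = +2482.2060 N
  Ry@6 = -980.6760 N

-294.268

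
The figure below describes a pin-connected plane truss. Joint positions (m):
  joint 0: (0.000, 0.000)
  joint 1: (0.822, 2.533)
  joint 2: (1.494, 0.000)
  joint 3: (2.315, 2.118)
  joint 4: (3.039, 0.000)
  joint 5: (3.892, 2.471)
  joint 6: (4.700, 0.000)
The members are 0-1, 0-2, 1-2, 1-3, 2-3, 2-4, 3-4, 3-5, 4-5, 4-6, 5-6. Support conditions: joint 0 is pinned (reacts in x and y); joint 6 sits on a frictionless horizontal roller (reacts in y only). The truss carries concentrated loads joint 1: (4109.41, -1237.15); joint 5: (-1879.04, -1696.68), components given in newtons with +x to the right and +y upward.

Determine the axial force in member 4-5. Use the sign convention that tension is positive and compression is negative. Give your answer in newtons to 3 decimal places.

N=7 nodes, M=11 members, R=3 reactions → 2N=14, M+R=14
member 0 (0-1): L=2.6630, (cx,cy)=(0.3087,0.9512)
member 1 (0-2): L=1.4940, (cx,cy)=(1.0000,0.0000)
member 2 (1-2): L=2.6206, (cx,cy)=(0.2564,-0.9666)
member 3 (1-3): L=1.5496, (cx,cy)=(0.9635,-0.2678)
member 4 (2-3): L=2.2716, (cx,cy)=(0.3614,0.9324)
member 5 (2-4): L=1.5450, (cx,cy)=(1.0000,0.0000)
member 6 (3-4): L=2.2383, (cx,cy)=(0.3235,-0.9462)
member 7 (3-5): L=1.6160, (cx,cy)=(0.9759,0.2184)
member 8 (4-5): L=2.6141, (cx,cy)=(0.3263,0.9453)
member 9 (4-6): L=1.6610, (cx,cy)=(1.0000,0.0000)
member 10 (5-6): L=2.5998, (cx,cy)=(0.3108,-0.9505)
solve A·x = −loads:
  F[0-1] = -90.0476 N (compression)
  F[0-2] = +2258.1650 N (tension)
  F[1-2] = -1.6823 N (compression)
  F[1-3] = -4293.6121 N (compression)
  F[2-3] = +1.7439 N (tension)
  F[2-4] = +2257.1033 N (tension)
  F[3-4] = -2039.3190 N (compression)
  F[3-5] = -3562.5449 N (compression)
  F[4-5] = +2041.4333 N (tension)
  F[4-6] = +931.3351 N (tension)
  F[5-6] = -2996.5833 N (compression)
  Rx@0 = -2230.3700 N
  Ry@0 = +85.6505 N
  Ry@6 = +2848.1795 N

2041.433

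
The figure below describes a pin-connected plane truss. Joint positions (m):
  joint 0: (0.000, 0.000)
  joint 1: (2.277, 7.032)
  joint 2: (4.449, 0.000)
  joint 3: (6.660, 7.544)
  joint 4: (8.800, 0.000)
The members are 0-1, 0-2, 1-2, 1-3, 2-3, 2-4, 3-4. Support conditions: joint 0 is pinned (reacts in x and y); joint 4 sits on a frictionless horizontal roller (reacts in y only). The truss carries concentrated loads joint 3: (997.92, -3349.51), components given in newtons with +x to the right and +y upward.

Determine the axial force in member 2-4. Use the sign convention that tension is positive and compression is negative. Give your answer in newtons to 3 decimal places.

N=5 nodes, M=7 members, R=3 reactions → 2N=10, M+R=10
member 0 (0-1): L=7.3915, (cx,cy)=(0.3081,0.9514)
member 1 (0-2): L=4.4490, (cx,cy)=(1.0000,0.0000)
member 2 (1-2): L=7.3598, (cx,cy)=(0.2951,-0.9555)
member 3 (1-3): L=4.4128, (cx,cy)=(0.9932,0.1160)
member 4 (2-3): L=7.8613, (cx,cy)=(0.2813,0.9596)
member 5 (2-4): L=4.3510, (cx,cy)=(1.0000,0.0000)
member 6 (3-4): L=7.8417, (cx,cy)=(0.2729,-0.9620)
solve A·x = −loads:
  F[0-1] = +43.0430 N (tension)
  F[0-2] = +984.6603 N (tension)
  F[1-2] = -39.8013 N (compression)
  F[1-3] = +25.1758 N (tension)
  F[2-3] = +39.6282 N (tension)
  F[2-4] = +961.7688 N (tension)
  F[3-4] = -3524.2327 N (compression)
  Rx@0 = -997.9200 N
  Ry@0 = -40.9497 N
  Ry@4 = +3390.4597 N

961.769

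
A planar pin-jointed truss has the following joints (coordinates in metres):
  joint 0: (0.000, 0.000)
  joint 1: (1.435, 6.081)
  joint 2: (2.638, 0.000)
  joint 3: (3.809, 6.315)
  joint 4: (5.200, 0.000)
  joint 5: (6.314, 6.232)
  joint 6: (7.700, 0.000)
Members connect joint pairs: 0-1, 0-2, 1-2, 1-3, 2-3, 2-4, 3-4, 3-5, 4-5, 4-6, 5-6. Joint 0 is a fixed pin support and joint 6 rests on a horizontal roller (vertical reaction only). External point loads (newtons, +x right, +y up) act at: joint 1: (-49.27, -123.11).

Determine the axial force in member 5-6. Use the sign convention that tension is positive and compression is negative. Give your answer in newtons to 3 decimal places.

16.357

N=7 nodes, M=11 members, R=3 reactions → 2N=14, M+R=14
member 0 (0-1): L=6.2480, (cx,cy)=(0.2297,0.9733)
member 1 (0-2): L=2.6380, (cx,cy)=(1.0000,0.0000)
member 2 (1-2): L=6.1989, (cx,cy)=(0.1941,-0.9810)
member 3 (1-3): L=2.3855, (cx,cy)=(0.9952,0.0981)
member 4 (2-3): L=6.4227, (cx,cy)=(0.1823,0.9832)
member 5 (2-4): L=2.5620, (cx,cy)=(1.0000,0.0000)
member 6 (3-4): L=6.4664, (cx,cy)=(0.2151,-0.9766)
member 7 (3-5): L=2.5064, (cx,cy)=(0.9995,-0.0331)
member 8 (4-5): L=6.3308, (cx,cy)=(0.1760,0.9844)
member 9 (4-6): L=2.5000, (cx,cy)=(1.0000,0.0000)
member 10 (5-6): L=6.3843, (cx,cy)=(0.2171,-0.9762)
solve A·x = −loads:
  F[0-1] = -142.8972 N (compression)
  F[0-2] = -16.4504 N (compression)
  F[1-2] = +17.5867 N (tension)
  F[1-3] = +13.1006 N (tension)
  F[2-3] = -17.5464 N (compression)
  F[2-4] = -9.8383 N (compression)
  F[3-4] = +16.1340 N (tension)
  F[3-5] = +6.3711 N (tension)
  F[4-5] = -16.0060 N (compression)
  F[4-6] = -3.5511 N (compression)
  F[5-6] = +16.3574 N (tension)
  Rx@0 = +49.2700 N
  Ry@0 = +139.0773 N
  Ry@6 = -15.9673 N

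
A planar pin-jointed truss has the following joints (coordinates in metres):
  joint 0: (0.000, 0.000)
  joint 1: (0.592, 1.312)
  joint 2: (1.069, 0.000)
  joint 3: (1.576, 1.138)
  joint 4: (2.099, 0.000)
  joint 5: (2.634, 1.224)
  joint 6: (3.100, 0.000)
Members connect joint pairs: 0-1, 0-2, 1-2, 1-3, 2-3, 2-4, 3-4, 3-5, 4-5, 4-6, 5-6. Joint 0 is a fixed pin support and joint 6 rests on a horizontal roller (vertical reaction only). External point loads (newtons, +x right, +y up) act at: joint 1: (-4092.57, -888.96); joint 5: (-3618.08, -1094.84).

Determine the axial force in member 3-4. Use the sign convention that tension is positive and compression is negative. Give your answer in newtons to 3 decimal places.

N=7 nodes, M=11 members, R=3 reactions → 2N=14, M+R=14
member 0 (0-1): L=1.4394, (cx,cy)=(0.4113,0.9115)
member 1 (0-2): L=1.0690, (cx,cy)=(1.0000,0.0000)
member 2 (1-2): L=1.3960, (cx,cy)=(0.3417,-0.9398)
member 3 (1-3): L=0.9993, (cx,cy)=(0.9847,-0.1741)
member 4 (2-3): L=1.2458, (cx,cy)=(0.4070,0.9134)
member 5 (2-4): L=1.0300, (cx,cy)=(1.0000,0.0000)
member 6 (3-4): L=1.2524, (cx,cy)=(0.4176,-0.9086)
member 7 (3-5): L=1.0615, (cx,cy)=(0.9967,0.0810)
member 8 (4-5): L=1.3358, (cx,cy)=(0.4005,0.9163)
member 9 (4-6): L=1.0010, (cx,cy)=(1.0000,0.0000)
member 10 (5-6): L=1.3097, (cx,cy)=(0.3558,-0.9346)
solve A·x = −loads:
  F[0-1] = -4437.0744 N (compression)
  F[0-2] = -5885.7307 N (compression)
  F[1-2] = +3132.2339 N (tension)
  F[1-3] = +1215.9882 N (tension)
  F[2-3] = -3222.6479 N (compression)
  F[2-4] = -3504.0108 N (compression)
  F[3-4] = +3337.8431 N (tension)
  F[3-5] = -1512.8901 N (compression)
  F[4-5] = -3309.9438 N (compression)
  F[4-6] = -784.5155 N (compression)
  F[5-6] = +2204.9041 N (tension)
  Rx@0 = +7710.6500 N
  Ry@0 = +4044.4158 N
  Ry@6 = -2060.6158 N

3337.843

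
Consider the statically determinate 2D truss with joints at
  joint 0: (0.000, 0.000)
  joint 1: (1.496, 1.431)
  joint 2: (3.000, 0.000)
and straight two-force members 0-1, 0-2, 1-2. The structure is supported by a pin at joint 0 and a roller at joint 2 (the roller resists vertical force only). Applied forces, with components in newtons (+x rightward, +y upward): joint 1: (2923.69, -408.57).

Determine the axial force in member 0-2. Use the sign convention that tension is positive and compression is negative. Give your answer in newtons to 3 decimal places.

1679.877

N=3 nodes, M=3 members, R=3 reactions → 2N=6, M+R=6
member 0 (0-1): L=2.0702, (cx,cy)=(0.7226,0.6912)
member 1 (0-2): L=3.0000, (cx,cy)=(1.0000,0.0000)
member 2 (1-2): L=2.0760, (cx,cy)=(0.7245,-0.6893)
solve A·x = −loads:
  F[0-1] = +1721.2276 N (tension)
  F[0-2] = +1679.8770 N (tension)
  F[1-2] = -2318.7666 N (compression)
  Rx@0 = -2923.6900 N
  Ry@0 = -1189.7704 N
  Ry@2 = +1598.3404 N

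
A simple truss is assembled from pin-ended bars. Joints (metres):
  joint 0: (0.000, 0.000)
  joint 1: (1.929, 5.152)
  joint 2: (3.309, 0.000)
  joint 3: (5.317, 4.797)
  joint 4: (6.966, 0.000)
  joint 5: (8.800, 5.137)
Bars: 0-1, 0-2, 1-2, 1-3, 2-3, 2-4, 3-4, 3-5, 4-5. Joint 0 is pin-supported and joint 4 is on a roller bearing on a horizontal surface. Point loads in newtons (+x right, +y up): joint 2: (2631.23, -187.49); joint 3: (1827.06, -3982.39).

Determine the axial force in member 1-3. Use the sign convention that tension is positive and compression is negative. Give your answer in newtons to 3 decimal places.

144.200

N=6 nodes, M=9 members, R=3 reactions → 2N=12, M+R=12
member 0 (0-1): L=5.5013, (cx,cy)=(0.3506,0.9365)
member 1 (0-2): L=3.3090, (cx,cy)=(1.0000,0.0000)
member 2 (1-2): L=5.3336, (cx,cy)=(0.2587,-0.9659)
member 3 (1-3): L=3.4065, (cx,cy)=(0.9946,-0.1042)
member 4 (2-3): L=5.2003, (cx,cy)=(0.3861,0.9224)
member 5 (2-4): L=3.6570, (cx,cy)=(1.0000,0.0000)
member 6 (3-4): L=5.0725, (cx,cy)=(0.3251,-0.9457)
member 7 (3-5): L=3.4996, (cx,cy)=(0.9953,0.0972)
member 8 (4-5): L=5.4546, (cx,cy)=(0.3362,0.9418)
solve A·x = −loads:
  F[0-1] = +231.7382 N (tension)
  F[0-2] = +4377.0321 N (tension)
  F[1-2] = -240.2324 N (compression)
  F[1-3] = +144.1999 N (tension)
  F[2-3] = +454.8156 N (tension)
  F[2-4] = +1508.0271 N (tension)
  F[3-4] = -4638.8662 N (compression)
  F[3-5] = -0.0000 N (compression)
  F[4-5] = +0.0000 N (tension)
  Rx@0 = -4458.2900 N
  Ry@0 = -217.0248 N
  Ry@4 = +4386.9048 N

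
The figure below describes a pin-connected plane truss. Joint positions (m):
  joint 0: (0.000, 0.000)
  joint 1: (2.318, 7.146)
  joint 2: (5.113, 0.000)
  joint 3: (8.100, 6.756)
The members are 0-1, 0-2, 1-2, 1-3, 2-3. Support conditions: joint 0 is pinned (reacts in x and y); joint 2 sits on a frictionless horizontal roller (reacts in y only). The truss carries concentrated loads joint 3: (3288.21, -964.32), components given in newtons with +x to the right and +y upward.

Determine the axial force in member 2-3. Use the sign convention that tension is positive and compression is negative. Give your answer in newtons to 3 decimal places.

-788.353

N=4 nodes, M=5 members, R=3 reactions → 2N=8, M+R=8
member 0 (0-1): L=7.5126, (cx,cy)=(0.3086,0.9512)
member 1 (0-2): L=5.1130, (cx,cy)=(1.0000,0.0000)
member 2 (1-2): L=7.6732, (cx,cy)=(0.3643,-0.9313)
member 3 (1-3): L=5.7951, (cx,cy)=(0.9977,-0.0673)
member 4 (2-3): L=7.3869, (cx,cy)=(0.4044,0.9146)
solve A·x = −loads:
  F[0-1] = +5159.9533 N (tension)
  F[0-2] = +1696.1050 N (tension)
  F[1-2] = -5531.5059 N (compression)
  F[1-3] = +3615.1897 N (tension)
  F[2-3] = -788.3535 N (compression)
  Rx@0 = -3288.2100 N
  Ry@0 = -4908.1890 N
  Ry@2 = +5872.5090 N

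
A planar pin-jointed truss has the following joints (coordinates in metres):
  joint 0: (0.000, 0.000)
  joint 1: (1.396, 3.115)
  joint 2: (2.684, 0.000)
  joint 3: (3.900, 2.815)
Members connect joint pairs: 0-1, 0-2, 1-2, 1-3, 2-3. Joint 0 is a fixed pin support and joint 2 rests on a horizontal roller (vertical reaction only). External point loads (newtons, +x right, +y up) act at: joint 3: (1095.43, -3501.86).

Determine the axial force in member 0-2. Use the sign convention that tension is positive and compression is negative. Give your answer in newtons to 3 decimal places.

N=4 nodes, M=5 members, R=3 reactions → 2N=8, M+R=8
member 0 (0-1): L=3.4135, (cx,cy)=(0.4090,0.9126)
member 1 (0-2): L=2.6840, (cx,cy)=(1.0000,0.0000)
member 2 (1-2): L=3.3708, (cx,cy)=(0.3821,-0.9241)
member 3 (1-3): L=2.5219, (cx,cy)=(0.9929,-0.1190)
member 4 (2-3): L=3.0664, (cx,cy)=(0.3966,0.9180)
solve A·x = −loads:
  F[0-1] = +2997.5659 N (tension)
  F[0-2] = -130.4647 N (compression)
  F[1-2] = -3281.5411 N (compression)
  F[1-3] = +2497.5293 N (tension)
  F[2-3] = -3490.9817 N (compression)
  Rx@0 = -1095.4300 N
  Ry@0 = -2735.4312 N
  Ry@2 = +6237.2912 N

-130.465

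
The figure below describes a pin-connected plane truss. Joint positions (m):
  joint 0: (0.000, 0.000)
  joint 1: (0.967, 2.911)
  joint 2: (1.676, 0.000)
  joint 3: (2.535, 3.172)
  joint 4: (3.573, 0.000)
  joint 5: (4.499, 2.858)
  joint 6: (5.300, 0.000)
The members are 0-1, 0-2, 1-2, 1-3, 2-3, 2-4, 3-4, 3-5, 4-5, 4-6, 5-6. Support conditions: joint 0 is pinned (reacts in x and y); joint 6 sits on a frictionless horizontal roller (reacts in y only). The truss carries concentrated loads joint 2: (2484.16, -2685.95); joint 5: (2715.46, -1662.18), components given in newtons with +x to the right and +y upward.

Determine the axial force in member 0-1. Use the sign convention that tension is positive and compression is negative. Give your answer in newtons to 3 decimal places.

N=7 nodes, M=11 members, R=3 reactions → 2N=14, M+R=14
member 0 (0-1): L=3.0674, (cx,cy)=(0.3152,0.9490)
member 1 (0-2): L=1.6760, (cx,cy)=(1.0000,0.0000)
member 2 (1-2): L=2.9961, (cx,cy)=(0.2366,-0.9716)
member 3 (1-3): L=1.5896, (cx,cy)=(0.9864,0.1642)
member 4 (2-3): L=3.2863, (cx,cy)=(0.2614,0.9652)
member 5 (2-4): L=1.8970, (cx,cy)=(1.0000,0.0000)
member 6 (3-4): L=3.3375, (cx,cy)=(0.3110,-0.9504)
member 7 (3-5): L=1.9889, (cx,cy)=(0.9875,-0.1579)
member 8 (4-5): L=3.0043, (cx,cy)=(0.3082,0.9513)
member 9 (4-6): L=1.7270, (cx,cy)=(1.0000,0.0000)
member 10 (5-6): L=2.9681, (cx,cy)=(0.2699,-0.9629)
solve A·x = −loads:
  F[0-1] = -656.9922 N (compression)
  F[0-2] = +5406.7365 N (tension)
  F[1-2] = +582.6148 N (tension)
  F[1-3] = -349.7338 N (compression)
  F[2-3] = +2196.2403 N (tension)
  F[2-4] = +2486.3678 N (tension)
  F[3-4] = -2330.5478 N (compression)
  F[3-5] = +966.0293 N (tension)
  F[4-5] = +2328.3288 N (tension)
  F[4-6] = +1043.8893 N (tension)
  F[5-6] = -3868.1569 N (compression)
  Rx@0 = -5199.6200 N
  Ry@0 = +623.4914 N
  Ry@6 = +3724.6386 N

-656.992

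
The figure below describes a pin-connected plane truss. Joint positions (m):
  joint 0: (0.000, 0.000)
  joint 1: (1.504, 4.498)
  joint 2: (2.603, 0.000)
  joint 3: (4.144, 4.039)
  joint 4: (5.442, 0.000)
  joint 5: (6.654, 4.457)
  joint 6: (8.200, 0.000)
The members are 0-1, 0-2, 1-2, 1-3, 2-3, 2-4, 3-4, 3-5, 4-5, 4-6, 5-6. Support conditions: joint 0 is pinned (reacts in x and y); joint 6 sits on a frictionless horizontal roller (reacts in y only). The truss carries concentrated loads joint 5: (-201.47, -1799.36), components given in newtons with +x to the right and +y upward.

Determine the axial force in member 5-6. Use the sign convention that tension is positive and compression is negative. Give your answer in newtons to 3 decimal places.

-1429.553

N=7 nodes, M=11 members, R=3 reactions → 2N=14, M+R=14
member 0 (0-1): L=4.7428, (cx,cy)=(0.3171,0.9484)
member 1 (0-2): L=2.6030, (cx,cy)=(1.0000,0.0000)
member 2 (1-2): L=4.6303, (cx,cy)=(0.2373,-0.9714)
member 3 (1-3): L=2.6796, (cx,cy)=(0.9852,-0.1713)
member 4 (2-3): L=4.3230, (cx,cy)=(0.3565,0.9343)
member 5 (2-4): L=2.8390, (cx,cy)=(1.0000,0.0000)
member 6 (3-4): L=4.2424, (cx,cy)=(0.3060,-0.9520)
member 7 (3-5): L=2.5446, (cx,cy)=(0.9864,0.1643)
member 8 (4-5): L=4.6189, (cx,cy)=(0.2624,0.9650)
member 9 (4-6): L=2.7580, (cx,cy)=(1.0000,0.0000)
member 10 (5-6): L=4.7175, (cx,cy)=(0.3277,-0.9448)
solve A·x = −loads:
  F[0-1] = -473.1731 N (compression)
  F[0-2] = -51.4206 N (compression)
  F[1-2] = +510.4935 N (tension)
  F[1-3] = -275.2832 N (compression)
  F[2-3] = -530.7734 N (compression)
  F[2-4] = +258.9475 N (tension)
  F[3-4] = +370.9644 N (tension)
  F[3-5] = -581.8201 N (compression)
  F[4-5] = -366.0003 N (compression)
  F[4-6] = +468.4857 N (tension)
  F[5-6] = -1429.5531 N (compression)
  Rx@0 = +201.4700 N
  Ry@0 = +448.7515 N
  Ry@6 = +1350.6085 N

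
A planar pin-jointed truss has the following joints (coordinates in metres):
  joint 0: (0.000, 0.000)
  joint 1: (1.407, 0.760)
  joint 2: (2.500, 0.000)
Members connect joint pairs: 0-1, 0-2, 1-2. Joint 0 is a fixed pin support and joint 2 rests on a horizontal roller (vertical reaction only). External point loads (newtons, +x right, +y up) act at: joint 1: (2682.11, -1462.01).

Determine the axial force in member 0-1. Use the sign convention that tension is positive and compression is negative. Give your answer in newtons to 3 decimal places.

N=3 nodes, M=3 members, R=3 reactions → 2N=6, M+R=6
member 0 (0-1): L=1.5991, (cx,cy)=(0.8798,0.4753)
member 1 (0-2): L=2.5000, (cx,cy)=(1.0000,0.0000)
member 2 (1-2): L=1.3313, (cx,cy)=(0.8210,-0.5709)
solve A·x = −loads:
  F[0-1] = +370.6863 N (tension)
  F[0-2] = +2355.9625 N (tension)
  F[1-2] = -2869.5287 N (compression)
  Rx@0 = -2682.1100 N
  Ry@0 = -176.1707 N
  Ry@2 = +1638.1807 N

370.686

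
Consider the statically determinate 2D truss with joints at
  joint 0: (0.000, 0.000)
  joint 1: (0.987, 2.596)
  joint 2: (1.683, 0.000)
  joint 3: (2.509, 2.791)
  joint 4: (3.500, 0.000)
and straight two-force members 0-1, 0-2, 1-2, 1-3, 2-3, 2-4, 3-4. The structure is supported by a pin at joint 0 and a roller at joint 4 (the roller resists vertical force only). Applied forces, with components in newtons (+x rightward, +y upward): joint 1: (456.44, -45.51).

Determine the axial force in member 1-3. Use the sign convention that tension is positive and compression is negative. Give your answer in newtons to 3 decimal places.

-239.716

N=5 nodes, M=7 members, R=3 reactions → 2N=10, M+R=10
member 0 (0-1): L=2.7773, (cx,cy)=(0.3554,0.9347)
member 1 (0-2): L=1.6830, (cx,cy)=(1.0000,0.0000)
member 2 (1-2): L=2.6877, (cx,cy)=(0.2590,-0.9659)
member 3 (1-3): L=1.5344, (cx,cy)=(0.9919,0.1271)
member 4 (2-3): L=2.9107, (cx,cy)=(0.2838,0.9589)
member 5 (2-4): L=1.8170, (cx,cy)=(1.0000,0.0000)
member 6 (3-4): L=2.9617, (cx,cy)=(0.3346,-0.9424)
solve A·x = −loads:
  F[0-1] = +327.2332 N (tension)
  F[0-2] = +340.1474 N (tension)
  F[1-2] = -395.3310 N (compression)
  F[1-3] = -239.7164 N (compression)
  F[2-3] = +398.2170 N (tension)
  F[2-4] = +124.7651 N (tension)
  F[3-4] = -372.8747 N (compression)
  Rx@0 = -456.4400 N
  Ry@0 = -305.8719 N
  Ry@4 = +351.3819 N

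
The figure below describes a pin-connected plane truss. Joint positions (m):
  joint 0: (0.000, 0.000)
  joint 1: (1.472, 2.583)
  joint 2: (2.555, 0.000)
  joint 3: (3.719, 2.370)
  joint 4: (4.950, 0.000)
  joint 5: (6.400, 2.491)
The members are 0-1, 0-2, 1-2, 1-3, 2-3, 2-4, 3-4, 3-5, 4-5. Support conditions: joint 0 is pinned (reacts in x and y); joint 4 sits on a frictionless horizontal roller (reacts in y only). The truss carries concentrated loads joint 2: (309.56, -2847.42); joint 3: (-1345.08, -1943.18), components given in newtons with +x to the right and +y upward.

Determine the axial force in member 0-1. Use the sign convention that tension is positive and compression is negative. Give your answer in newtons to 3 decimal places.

-2883.148

N=6 nodes, M=9 members, R=3 reactions → 2N=12, M+R=12
member 0 (0-1): L=2.9730, (cx,cy)=(0.4951,0.8688)
member 1 (0-2): L=2.5550, (cx,cy)=(1.0000,0.0000)
member 2 (1-2): L=2.8009, (cx,cy)=(0.3867,-0.9222)
member 3 (1-3): L=2.2571, (cx,cy)=(0.9955,-0.0944)
member 4 (2-3): L=2.6404, (cx,cy)=(0.4408,0.8976)
member 5 (2-4): L=2.3950, (cx,cy)=(1.0000,0.0000)
member 6 (3-4): L=2.6706, (cx,cy)=(0.4609,-0.8874)
member 7 (3-5): L=2.6837, (cx,cy)=(0.9990,0.0451)
member 8 (4-5): L=2.8823, (cx,cy)=(0.5031,0.8642)
solve A·x = −loads:
  F[0-1] = -2883.1476 N (compression)
  F[0-2] = +391.9966 N (tension)
  F[1-2] = +2981.4405 N (tension)
  F[1-3] = -2591.9111 N (compression)
  F[2-3] = +109.0468 N (tension)
  F[2-4] = +1187.1918 N (tension)
  F[3-4] = -2575.5882 N (compression)
  F[3-5] = +0.0000 N (tension)
  F[4-5] = -0.0000 N (compression)
  Rx@0 = +1035.5200 N
  Ry@0 = +2504.9424 N
  Ry@4 = +2285.6576 N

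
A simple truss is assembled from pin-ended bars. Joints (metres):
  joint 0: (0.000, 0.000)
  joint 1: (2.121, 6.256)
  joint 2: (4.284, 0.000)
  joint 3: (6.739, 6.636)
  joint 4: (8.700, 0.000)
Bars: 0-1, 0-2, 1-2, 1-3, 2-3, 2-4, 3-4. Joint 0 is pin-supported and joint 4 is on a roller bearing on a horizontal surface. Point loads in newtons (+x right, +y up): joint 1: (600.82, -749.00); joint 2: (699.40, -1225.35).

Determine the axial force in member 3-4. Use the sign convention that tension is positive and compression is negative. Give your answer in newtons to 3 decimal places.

N=5 nodes, M=7 members, R=3 reactions → 2N=10, M+R=10
member 0 (0-1): L=6.6058, (cx,cy)=(0.3211,0.9471)
member 1 (0-2): L=4.2840, (cx,cy)=(1.0000,0.0000)
member 2 (1-2): L=6.6194, (cx,cy)=(0.3268,-0.9451)
member 3 (1-3): L=4.6336, (cx,cy)=(0.9966,0.0820)
member 4 (2-3): L=7.0756, (cx,cy)=(0.3470,0.9379)
member 5 (2-4): L=4.4160, (cx,cy)=(1.0000,0.0000)
member 6 (3-4): L=6.9197, (cx,cy)=(0.2834,-0.9590)
solve A·x = −loads:
  F[0-1] = -798.6178 N (compression)
  F[0-2] = +1556.6426 N (tension)
  F[1-2] = -65.0291 N (compression)
  F[1-3] = -838.8187 N (compression)
  F[2-3] = +1372.0455 N (tension)
  F[2-4] = +359.9358 N (tension)
  F[3-4] = -1270.0874 N (compression)
  Rx@0 = -1300.2200 N
  Ry@0 = +756.3318 N
  Ry@4 = +1218.0182 N

-1270.087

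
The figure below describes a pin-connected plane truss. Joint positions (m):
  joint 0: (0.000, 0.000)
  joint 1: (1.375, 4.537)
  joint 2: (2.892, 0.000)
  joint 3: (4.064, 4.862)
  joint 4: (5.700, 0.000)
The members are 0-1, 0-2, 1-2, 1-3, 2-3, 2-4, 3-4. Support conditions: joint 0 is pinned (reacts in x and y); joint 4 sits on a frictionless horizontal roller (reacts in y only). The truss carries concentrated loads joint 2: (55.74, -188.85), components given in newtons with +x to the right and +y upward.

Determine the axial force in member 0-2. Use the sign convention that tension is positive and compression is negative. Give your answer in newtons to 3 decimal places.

N=5 nodes, M=7 members, R=3 reactions → 2N=10, M+R=10
member 0 (0-1): L=4.7408, (cx,cy)=(0.2900,0.9570)
member 1 (0-2): L=2.8920, (cx,cy)=(1.0000,0.0000)
member 2 (1-2): L=4.7839, (cx,cy)=(0.3171,-0.9484)
member 3 (1-3): L=2.7086, (cx,cy)=(0.9928,0.1200)
member 4 (2-3): L=5.0013, (cx,cy)=(0.2343,0.9722)
member 5 (2-4): L=2.8080, (cx,cy)=(1.0000,0.0000)
member 6 (3-4): L=5.1299, (cx,cy)=(0.3189,-0.9478)
solve A·x = −loads:
  F[0-1] = -97.2121 N (compression)
  F[0-2] = +83.9351 N (tension)
  F[1-2] = +90.8323 N (tension)
  F[1-3] = -57.4133 N (compression)
  F[2-3] = +105.6473 N (tension)
  F[2-4] = +32.2410 N (tension)
  F[3-4] = -101.0955 N (compression)
  Rx@0 = -55.7400 N
  Ry@0 = +93.0335 N
  Ry@4 = +95.8165 N

83.935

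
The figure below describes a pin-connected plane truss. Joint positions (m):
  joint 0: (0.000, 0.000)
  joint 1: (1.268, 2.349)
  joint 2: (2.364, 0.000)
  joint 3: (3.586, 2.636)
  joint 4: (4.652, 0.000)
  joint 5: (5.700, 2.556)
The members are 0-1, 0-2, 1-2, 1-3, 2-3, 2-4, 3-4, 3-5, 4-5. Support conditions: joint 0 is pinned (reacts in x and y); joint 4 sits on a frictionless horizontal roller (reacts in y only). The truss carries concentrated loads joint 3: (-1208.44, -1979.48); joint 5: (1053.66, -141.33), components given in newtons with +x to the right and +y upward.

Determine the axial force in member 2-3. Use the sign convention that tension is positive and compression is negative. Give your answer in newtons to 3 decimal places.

-513.012

N=6 nodes, M=9 members, R=3 reactions → 2N=12, M+R=12
member 0 (0-1): L=2.6694, (cx,cy)=(0.4750,0.8800)
member 1 (0-2): L=2.3640, (cx,cy)=(1.0000,0.0000)
member 2 (1-2): L=2.5921, (cx,cy)=(0.4228,-0.9062)
member 3 (1-3): L=2.3357, (cx,cy)=(0.9924,0.1229)
member 4 (2-3): L=2.9055, (cx,cy)=(0.4206,0.9073)
member 5 (2-4): L=2.2880, (cx,cy)=(1.0000,0.0000)
member 6 (3-4): L=2.8434, (cx,cy)=(0.3749,-0.9271)
member 7 (3-5): L=2.1155, (cx,cy)=(0.9993,-0.0378)
member 8 (4-5): L=2.7625, (cx,cy)=(0.3794,0.9252)
solve A·x = −loads:
  F[0-1] = -599.5387 N (compression)
  F[0-2] = +130.0102 N (tension)
  F[1-2] = +513.6013 N (tension)
  F[1-3] = -505.7850 N (compression)
  F[2-3] = -513.0124 N (compression)
  F[2-4] = +562.9377 N (tension)
  F[3-4] = -1610.8105 N (compression)
  F[3-5] = +1095.4066 N (tension)
  F[4-5] = -107.9779 N (compression)
  Rx@0 = +154.7800 N
  Ry@0 = +527.5806 N
  Ry@4 = +1593.2294 N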